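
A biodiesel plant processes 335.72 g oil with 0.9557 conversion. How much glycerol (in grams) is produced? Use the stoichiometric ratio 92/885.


glycerol = oil * conv * (92/885)
= 335.72 * 0.9557 * 92 / 885
= 33.3536 g

33.3536 g


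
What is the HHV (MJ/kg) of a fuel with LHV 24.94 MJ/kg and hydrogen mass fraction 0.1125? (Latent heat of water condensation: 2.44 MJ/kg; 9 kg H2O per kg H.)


HHV = LHV + H_frac * 9 * 2.44
= 24.94 + 0.1125 * 9 * 2.44
= 27.4105 MJ/kg

27.4105 MJ/kg


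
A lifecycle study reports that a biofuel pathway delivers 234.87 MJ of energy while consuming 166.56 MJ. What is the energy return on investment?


EROI = E_out / E_in
= 234.87 / 166.56
= 1.4101

1.4101


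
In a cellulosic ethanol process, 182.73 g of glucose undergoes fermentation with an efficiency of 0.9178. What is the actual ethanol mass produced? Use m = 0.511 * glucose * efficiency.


Actual ethanol: m = 0.511 * 182.73 * 0.9178
m = 85.6996 g

85.6996 g


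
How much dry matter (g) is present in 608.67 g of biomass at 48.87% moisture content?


Wd = Ww * (1 - MC/100)
= 608.67 * (1 - 48.87/100)
= 311.2130 g

311.2130 g


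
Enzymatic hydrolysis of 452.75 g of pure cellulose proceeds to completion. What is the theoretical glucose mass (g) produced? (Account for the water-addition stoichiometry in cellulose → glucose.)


glucose = cellulose * 180/162
= 452.75 * 180/162
= 503.0556 g

503.0556 g


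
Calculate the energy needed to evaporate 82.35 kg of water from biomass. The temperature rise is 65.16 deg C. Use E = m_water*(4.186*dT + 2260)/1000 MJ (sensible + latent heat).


E = m_water * (4.186 * dT + 2260) / 1000
= 82.35 * (4.186 * 65.16 + 2260) / 1000
= 208.5728 MJ

208.5728 MJ


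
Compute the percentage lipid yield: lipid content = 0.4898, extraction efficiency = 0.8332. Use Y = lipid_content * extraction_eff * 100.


Y = lipid_content * extraction_eff * 100
= 0.4898 * 0.8332 * 100
= 40.8101%

40.8101%


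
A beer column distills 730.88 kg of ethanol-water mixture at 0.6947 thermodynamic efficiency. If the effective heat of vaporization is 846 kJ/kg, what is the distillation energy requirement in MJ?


E = m * 846 / (eta * 1000)
= 730.88 * 846 / (0.6947 * 1000)
= 890.0597 MJ

890.0597 MJ


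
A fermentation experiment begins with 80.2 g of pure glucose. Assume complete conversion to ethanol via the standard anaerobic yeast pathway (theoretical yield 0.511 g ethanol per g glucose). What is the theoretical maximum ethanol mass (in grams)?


Theoretical ethanol yield: m_EtOH = 0.511 * m_glucose
m_EtOH = 0.511 * 80.2 = 40.9822 g

40.9822 g


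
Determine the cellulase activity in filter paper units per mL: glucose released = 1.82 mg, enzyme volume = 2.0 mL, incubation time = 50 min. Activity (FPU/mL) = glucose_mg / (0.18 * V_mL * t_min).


Activity = glucose_mg / (0.18 mg/umol * V_mL * t_min)
= 1.82 / (0.18 * 2.0 * 50)
= 0.1011 FPU/mL

0.1011 FPU/mL


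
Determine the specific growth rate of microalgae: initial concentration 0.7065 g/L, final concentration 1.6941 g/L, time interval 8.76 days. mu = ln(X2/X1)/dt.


mu = ln(X2/X1) / dt
= ln(1.6941/0.7065) / 8.76
= 0.0998 per day

0.0998 per day


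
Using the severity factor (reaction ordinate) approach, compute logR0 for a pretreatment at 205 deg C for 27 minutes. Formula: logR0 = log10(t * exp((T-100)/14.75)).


logR0 = log10(t * exp((T - 100) / 14.75))
= log10(27 * exp((205 - 100) / 14.75))
= 4.5230

4.5230


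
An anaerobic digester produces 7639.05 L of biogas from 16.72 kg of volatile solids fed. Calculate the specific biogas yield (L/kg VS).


Y = V / VS
= 7639.05 / 16.72
= 456.8810 L/kg VS

456.8810 L/kg VS


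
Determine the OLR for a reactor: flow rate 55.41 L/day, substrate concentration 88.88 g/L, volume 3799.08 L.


OLR = Q * S / V
= 55.41 * 88.88 / 3799.08
= 1.2963 g/L/day

1.2963 g/L/day


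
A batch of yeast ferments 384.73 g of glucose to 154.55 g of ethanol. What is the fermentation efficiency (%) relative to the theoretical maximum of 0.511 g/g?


Fermentation efficiency = (actual / (0.511 * glucose)) * 100
= (154.55 / (0.511 * 384.73)) * 100
= 78.6126%

78.6126%


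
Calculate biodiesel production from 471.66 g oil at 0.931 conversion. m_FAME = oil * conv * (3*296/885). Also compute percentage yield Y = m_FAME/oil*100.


m_FAME = oil * conv * (3 * 296 / 885) = oil * conv * (888/885)
= 471.66 * 0.931 * 888 / 885
= 440.6040 g
Y = m_FAME / oil * 100 = conv * (888/885) * 100
= 0.931 * 888 / 885 * 100
= 93.42%

440.6040 g FAME; Y = 93.42%


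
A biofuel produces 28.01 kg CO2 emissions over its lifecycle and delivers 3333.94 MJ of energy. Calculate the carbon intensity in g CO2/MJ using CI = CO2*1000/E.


CI = CO2 * 1000 / E
= 28.01 * 1000 / 3333.94
= 8.4015 g CO2/MJ

8.4015 g CO2/MJ


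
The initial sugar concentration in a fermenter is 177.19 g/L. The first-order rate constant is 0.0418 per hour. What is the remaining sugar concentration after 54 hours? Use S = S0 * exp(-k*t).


S = S0 * exp(-k * t)
S = 177.19 * exp(-0.0418 * 54)
S = 18.5417 g/L

18.5417 g/L


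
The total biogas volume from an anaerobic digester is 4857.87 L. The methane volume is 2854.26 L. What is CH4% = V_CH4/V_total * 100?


CH4% = V_CH4 / V_total * 100
= 2854.26 / 4857.87 * 100
= 58.7554%

58.7554%


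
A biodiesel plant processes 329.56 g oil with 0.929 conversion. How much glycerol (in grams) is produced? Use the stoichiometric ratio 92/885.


glycerol = oil * conv * (92/885)
= 329.56 * 0.929 * 92 / 885
= 31.8269 g

31.8269 g


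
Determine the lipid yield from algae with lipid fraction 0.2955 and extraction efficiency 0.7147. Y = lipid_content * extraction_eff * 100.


Y = lipid_content * extraction_eff * 100
= 0.2955 * 0.7147 * 100
= 21.1194%

21.1194%


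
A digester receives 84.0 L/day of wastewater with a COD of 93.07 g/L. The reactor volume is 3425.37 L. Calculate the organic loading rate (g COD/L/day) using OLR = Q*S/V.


OLR = Q * S / V
= 84.0 * 93.07 / 3425.37
= 2.2823 g/L/day

2.2823 g/L/day


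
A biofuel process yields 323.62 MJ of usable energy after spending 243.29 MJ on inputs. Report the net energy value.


NEV = E_out - E_in
= 323.62 - 243.29
= 80.3300 MJ

80.3300 MJ


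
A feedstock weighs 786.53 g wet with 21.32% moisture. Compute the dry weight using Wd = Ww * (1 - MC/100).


Wd = Ww * (1 - MC/100)
= 786.53 * (1 - 21.32/100)
= 618.8418 g

618.8418 g


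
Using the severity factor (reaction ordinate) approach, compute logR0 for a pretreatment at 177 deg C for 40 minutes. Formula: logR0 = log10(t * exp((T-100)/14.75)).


logR0 = log10(t * exp((T - 100) / 14.75))
= log10(40 * exp((177 - 100) / 14.75))
= 3.8692

3.8692


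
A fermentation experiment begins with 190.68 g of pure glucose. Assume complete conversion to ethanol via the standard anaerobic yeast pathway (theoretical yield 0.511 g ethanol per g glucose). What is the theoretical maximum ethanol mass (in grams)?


Theoretical ethanol yield: m_EtOH = 0.511 * m_glucose
m_EtOH = 0.511 * 190.68 = 97.4375 g

97.4375 g


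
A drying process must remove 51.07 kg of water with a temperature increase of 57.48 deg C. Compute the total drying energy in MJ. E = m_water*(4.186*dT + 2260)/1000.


E = m_water * (4.186 * dT + 2260) / 1000
= 51.07 * (4.186 * 57.48 + 2260) / 1000
= 127.7062 MJ

127.7062 MJ


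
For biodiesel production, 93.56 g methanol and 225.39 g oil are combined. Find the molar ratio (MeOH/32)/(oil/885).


Molar ratio = n_MeOH / n_oil = (MeOH/32) / (oil/885) = (MeOH * 885) / (32 * oil)
= (93.56 * 885) / (32 * 225.39)
= 11.4802

11.4802


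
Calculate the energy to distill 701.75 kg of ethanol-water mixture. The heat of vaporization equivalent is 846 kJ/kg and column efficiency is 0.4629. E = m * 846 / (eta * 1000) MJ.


E = m * 846 / (eta * 1000)
= 701.75 * 846 / (0.4629 * 1000)
= 1282.5243 MJ

1282.5243 MJ


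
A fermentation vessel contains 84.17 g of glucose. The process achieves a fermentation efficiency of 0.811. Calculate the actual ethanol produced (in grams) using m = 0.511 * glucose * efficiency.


Actual ethanol: m = 0.511 * 84.17 * 0.811
m = 34.8818 g

34.8818 g


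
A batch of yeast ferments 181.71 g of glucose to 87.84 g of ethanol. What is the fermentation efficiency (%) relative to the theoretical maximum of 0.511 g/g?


Fermentation efficiency = (actual / (0.511 * glucose)) * 100
= (87.84 / (0.511 * 181.71)) * 100
= 94.6003%

94.6003%


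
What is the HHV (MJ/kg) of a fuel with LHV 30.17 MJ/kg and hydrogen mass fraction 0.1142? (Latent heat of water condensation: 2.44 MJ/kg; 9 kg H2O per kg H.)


HHV = LHV + H_frac * 9 * 2.44
= 30.17 + 0.1142 * 9 * 2.44
= 32.6778 MJ/kg

32.6778 MJ/kg


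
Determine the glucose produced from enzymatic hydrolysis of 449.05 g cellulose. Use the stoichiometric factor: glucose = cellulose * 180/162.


glucose = cellulose * 180/162
= 449.05 * 180/162
= 498.9444 g

498.9444 g


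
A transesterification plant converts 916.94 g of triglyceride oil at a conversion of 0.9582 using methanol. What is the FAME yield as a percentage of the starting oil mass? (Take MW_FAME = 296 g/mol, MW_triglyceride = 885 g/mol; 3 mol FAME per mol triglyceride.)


m_FAME = oil * conv * (3 * 296 / 885) = oil * conv * (888/885)
= 916.94 * 0.9582 * 888 / 885
= 881.5903 g
Y = m_FAME / oil * 100 = conv * (888/885) * 100
= 0.9582 * 888 / 885 * 100
= 96.14%

96.14%


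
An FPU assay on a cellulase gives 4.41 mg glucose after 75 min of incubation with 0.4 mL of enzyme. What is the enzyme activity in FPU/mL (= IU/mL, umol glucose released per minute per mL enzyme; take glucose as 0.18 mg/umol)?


Activity = glucose_mg / (0.18 mg/umol * V_mL * t_min)
= 4.41 / (0.18 * 0.4 * 75)
= 0.8167 FPU/mL

0.8167 FPU/mL


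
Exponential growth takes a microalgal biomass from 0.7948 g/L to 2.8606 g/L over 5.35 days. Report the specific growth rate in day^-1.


mu = ln(X2/X1) / dt
= ln(2.8606/0.7948) / 5.35
= 0.2394 per day

0.2394 per day


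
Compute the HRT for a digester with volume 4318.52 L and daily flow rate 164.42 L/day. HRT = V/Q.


HRT = V / Q
= 4318.52 / 164.42
= 26.2652 days

26.2652 days


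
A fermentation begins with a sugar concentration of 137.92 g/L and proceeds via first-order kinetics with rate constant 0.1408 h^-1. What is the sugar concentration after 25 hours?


S = S0 * exp(-k * t)
S = 137.92 * exp(-0.1408 * 25)
S = 4.0824 g/L

4.0824 g/L


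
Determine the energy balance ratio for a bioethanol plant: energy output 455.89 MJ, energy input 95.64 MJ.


EROI = E_out / E_in
= 455.89 / 95.64
= 4.7667

4.7667


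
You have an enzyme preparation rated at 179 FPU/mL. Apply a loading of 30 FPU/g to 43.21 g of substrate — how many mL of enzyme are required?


V = dosage * m_sub / activity
V = 30 * 43.21 / 179
V = 7.2419 mL

7.2419 mL


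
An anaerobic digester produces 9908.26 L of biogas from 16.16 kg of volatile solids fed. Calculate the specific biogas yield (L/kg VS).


Y = V / VS
= 9908.26 / 16.16
= 613.1349 L/kg VS

613.1349 L/kg VS


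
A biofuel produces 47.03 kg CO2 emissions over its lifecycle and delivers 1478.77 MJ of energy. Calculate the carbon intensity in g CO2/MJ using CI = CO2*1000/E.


CI = CO2 * 1000 / E
= 47.03 * 1000 / 1478.77
= 31.8035 g CO2/MJ

31.8035 g CO2/MJ


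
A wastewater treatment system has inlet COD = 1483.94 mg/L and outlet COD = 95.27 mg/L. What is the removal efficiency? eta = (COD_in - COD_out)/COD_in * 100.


eta = (COD_in - COD_out) / COD_in * 100
= (1483.94 - 95.27) / 1483.94 * 100
= 93.5799%

93.5799%


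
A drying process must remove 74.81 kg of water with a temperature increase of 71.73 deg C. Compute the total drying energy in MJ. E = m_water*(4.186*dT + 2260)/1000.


E = m_water * (4.186 * dT + 2260) / 1000
= 74.81 * (4.186 * 71.73 + 2260) / 1000
= 191.5332 MJ

191.5332 MJ


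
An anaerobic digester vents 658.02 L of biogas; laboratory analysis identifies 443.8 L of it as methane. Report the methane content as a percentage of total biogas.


CH4% = V_CH4 / V_total * 100
= 443.8 / 658.02 * 100
= 67.4448%

67.4448%


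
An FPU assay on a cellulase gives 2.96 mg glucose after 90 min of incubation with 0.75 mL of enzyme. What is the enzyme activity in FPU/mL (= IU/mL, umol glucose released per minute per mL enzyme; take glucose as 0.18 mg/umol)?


Activity = glucose_mg / (0.18 mg/umol * V_mL * t_min)
= 2.96 / (0.18 * 0.75 * 90)
= 0.2436 FPU/mL

0.2436 FPU/mL


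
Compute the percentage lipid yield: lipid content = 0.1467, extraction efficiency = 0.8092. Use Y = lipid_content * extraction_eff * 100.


Y = lipid_content * extraction_eff * 100
= 0.1467 * 0.8092 * 100
= 11.8710%

11.8710%


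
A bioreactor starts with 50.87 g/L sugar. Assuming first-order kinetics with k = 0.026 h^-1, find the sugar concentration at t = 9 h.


S = S0 * exp(-k * t)
S = 50.87 * exp(-0.026 * 9)
S = 40.2566 g/L

40.2566 g/L


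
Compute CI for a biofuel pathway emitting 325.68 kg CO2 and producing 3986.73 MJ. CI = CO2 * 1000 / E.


CI = CO2 * 1000 / E
= 325.68 * 1000 / 3986.73
= 81.6910 g CO2/MJ

81.6910 g CO2/MJ


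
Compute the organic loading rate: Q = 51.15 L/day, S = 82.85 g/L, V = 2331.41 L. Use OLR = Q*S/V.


OLR = Q * S / V
= 51.15 * 82.85 / 2331.41
= 1.8177 g/L/day

1.8177 g/L/day


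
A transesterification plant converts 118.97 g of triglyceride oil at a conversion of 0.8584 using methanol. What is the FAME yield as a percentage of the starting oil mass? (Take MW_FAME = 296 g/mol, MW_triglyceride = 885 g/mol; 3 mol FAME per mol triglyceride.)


m_FAME = oil * conv * (3 * 296 / 885) = oil * conv * (888/885)
= 118.97 * 0.8584 * 888 / 885
= 102.4700 g
Y = m_FAME / oil * 100 = conv * (888/885) * 100
= 0.8584 * 888 / 885 * 100
= 86.13%

86.13%


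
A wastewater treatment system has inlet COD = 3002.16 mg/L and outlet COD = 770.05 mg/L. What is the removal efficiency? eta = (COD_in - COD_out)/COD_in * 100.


eta = (COD_in - COD_out) / COD_in * 100
= (3002.16 - 770.05) / 3002.16 * 100
= 74.3501%

74.3501%


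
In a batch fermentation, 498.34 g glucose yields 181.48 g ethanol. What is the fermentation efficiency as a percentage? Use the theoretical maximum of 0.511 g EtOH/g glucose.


Fermentation efficiency = (actual / (0.511 * glucose)) * 100
= (181.48 / (0.511 * 498.34)) * 100
= 71.2660%

71.2660%


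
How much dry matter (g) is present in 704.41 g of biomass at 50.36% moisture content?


Wd = Ww * (1 - MC/100)
= 704.41 * (1 - 50.36/100)
= 349.6691 g

349.6691 g


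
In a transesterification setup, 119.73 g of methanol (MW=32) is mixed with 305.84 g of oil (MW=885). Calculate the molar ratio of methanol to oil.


Molar ratio = n_MeOH / n_oil = (MeOH/32) / (oil/885) = (MeOH * 885) / (32 * oil)
= (119.73 * 885) / (32 * 305.84)
= 10.8268

10.8268


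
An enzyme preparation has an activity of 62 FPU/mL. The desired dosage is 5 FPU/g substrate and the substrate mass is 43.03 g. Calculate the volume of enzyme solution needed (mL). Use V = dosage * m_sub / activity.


V = dosage * m_sub / activity
V = 5 * 43.03 / 62
V = 3.4702 mL

3.4702 mL


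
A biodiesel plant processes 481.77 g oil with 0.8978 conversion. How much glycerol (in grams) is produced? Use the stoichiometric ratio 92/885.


glycerol = oil * conv * (92/885)
= 481.77 * 0.8978 * 92 / 885
= 44.9639 g

44.9639 g


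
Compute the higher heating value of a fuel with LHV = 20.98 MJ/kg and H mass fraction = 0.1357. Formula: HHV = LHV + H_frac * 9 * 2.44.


HHV = LHV + H_frac * 9 * 2.44
= 20.98 + 0.1357 * 9 * 2.44
= 23.9600 MJ/kg

23.9600 MJ/kg


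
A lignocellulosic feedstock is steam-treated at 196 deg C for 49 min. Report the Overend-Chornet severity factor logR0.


logR0 = log10(t * exp((T - 100) / 14.75))
= log10(49 * exp((196 - 100) / 14.75))
= 4.5168

4.5168


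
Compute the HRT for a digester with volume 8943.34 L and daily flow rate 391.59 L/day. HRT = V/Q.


HRT = V / Q
= 8943.34 / 391.59
= 22.8385 days

22.8385 days


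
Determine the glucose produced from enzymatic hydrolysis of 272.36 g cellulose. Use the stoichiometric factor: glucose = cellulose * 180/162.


glucose = cellulose * 180/162
= 272.36 * 180/162
= 302.6222 g

302.6222 g


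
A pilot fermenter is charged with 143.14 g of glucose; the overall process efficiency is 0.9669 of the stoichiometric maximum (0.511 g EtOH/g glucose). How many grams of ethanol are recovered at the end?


Actual ethanol: m = 0.511 * 143.14 * 0.9669
m = 70.7235 g

70.7235 g


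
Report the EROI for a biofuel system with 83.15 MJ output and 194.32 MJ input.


EROI = E_out / E_in
= 83.15 / 194.32
= 0.4279

0.4279


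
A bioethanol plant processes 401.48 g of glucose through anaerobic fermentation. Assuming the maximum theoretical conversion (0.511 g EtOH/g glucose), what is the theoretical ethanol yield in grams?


Theoretical ethanol yield: m_EtOH = 0.511 * m_glucose
m_EtOH = 0.511 * 401.48 = 205.1563 g

205.1563 g


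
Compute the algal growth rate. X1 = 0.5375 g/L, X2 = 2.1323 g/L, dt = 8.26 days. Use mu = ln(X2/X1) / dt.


mu = ln(X2/X1) / dt
= ln(2.1323/0.5375) / 8.26
= 0.1668 per day

0.1668 per day


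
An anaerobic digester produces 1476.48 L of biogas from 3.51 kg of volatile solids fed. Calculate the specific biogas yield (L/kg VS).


Y = V / VS
= 1476.48 / 3.51
= 420.6496 L/kg VS

420.6496 L/kg VS


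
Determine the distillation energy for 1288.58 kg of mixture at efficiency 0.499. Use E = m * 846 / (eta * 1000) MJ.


E = m * 846 / (eta * 1000)
= 1288.58 * 846 / (0.499 * 1000)
= 2184.6467 MJ

2184.6467 MJ


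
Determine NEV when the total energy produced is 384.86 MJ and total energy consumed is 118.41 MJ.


NEV = E_out - E_in
= 384.86 - 118.41
= 266.4500 MJ

266.4500 MJ


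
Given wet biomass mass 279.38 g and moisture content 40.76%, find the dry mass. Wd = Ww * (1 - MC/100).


Wd = Ww * (1 - MC/100)
= 279.38 * (1 - 40.76/100)
= 165.5047 g

165.5047 g


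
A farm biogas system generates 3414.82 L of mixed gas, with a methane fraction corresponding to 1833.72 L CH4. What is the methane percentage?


CH4% = V_CH4 / V_total * 100
= 1833.72 / 3414.82 * 100
= 53.6989%

53.6989%


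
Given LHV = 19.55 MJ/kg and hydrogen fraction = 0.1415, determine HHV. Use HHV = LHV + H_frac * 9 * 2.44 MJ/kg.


HHV = LHV + H_frac * 9 * 2.44
= 19.55 + 0.1415 * 9 * 2.44
= 22.6573 MJ/kg

22.6573 MJ/kg


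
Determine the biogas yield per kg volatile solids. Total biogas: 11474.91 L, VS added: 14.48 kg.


Y = V / VS
= 11474.91 / 14.48
= 792.4662 L/kg VS

792.4662 L/kg VS


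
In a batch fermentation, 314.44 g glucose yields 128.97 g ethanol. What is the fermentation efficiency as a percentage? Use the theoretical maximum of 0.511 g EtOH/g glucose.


Fermentation efficiency = (actual / (0.511 * glucose)) * 100
= (128.97 / (0.511 * 314.44)) * 100
= 80.2657%

80.2657%


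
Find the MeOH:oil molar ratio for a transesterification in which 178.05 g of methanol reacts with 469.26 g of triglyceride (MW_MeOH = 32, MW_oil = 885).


Molar ratio = n_MeOH / n_oil = (MeOH/32) / (oil/885) = (MeOH * 885) / (32 * oil)
= (178.05 * 885) / (32 * 469.26)
= 10.4935

10.4935


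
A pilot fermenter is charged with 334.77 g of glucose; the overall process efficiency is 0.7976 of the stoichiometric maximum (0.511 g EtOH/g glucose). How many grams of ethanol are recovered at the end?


Actual ethanol: m = 0.511 * 334.77 * 0.7976
m = 136.4434 g

136.4434 g


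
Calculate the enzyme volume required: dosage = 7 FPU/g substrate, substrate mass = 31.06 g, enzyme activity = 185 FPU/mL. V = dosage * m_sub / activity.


V = dosage * m_sub / activity
V = 7 * 31.06 / 185
V = 1.1752 mL

1.1752 mL


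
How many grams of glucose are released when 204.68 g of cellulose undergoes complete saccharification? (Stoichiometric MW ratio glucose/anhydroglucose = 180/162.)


glucose = cellulose * 180/162
= 204.68 * 180/162
= 227.4222 g

227.4222 g


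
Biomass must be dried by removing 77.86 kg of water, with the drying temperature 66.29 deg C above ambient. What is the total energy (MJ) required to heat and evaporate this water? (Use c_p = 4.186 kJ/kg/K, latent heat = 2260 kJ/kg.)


E = m_water * (4.186 * dT + 2260) / 1000
= 77.86 * (4.186 * 66.29 + 2260) / 1000
= 197.5690 MJ

197.5690 MJ


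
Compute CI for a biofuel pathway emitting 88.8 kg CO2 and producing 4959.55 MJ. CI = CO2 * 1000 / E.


CI = CO2 * 1000 / E
= 88.8 * 1000 / 4959.55
= 17.9049 g CO2/MJ

17.9049 g CO2/MJ


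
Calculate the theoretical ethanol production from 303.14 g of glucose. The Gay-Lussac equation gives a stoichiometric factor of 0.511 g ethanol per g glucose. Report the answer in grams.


Theoretical ethanol yield: m_EtOH = 0.511 * m_glucose
m_EtOH = 0.511 * 303.14 = 154.9045 g

154.9045 g


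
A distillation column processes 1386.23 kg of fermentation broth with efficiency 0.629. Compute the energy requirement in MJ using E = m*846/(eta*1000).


E = m * 846 / (eta * 1000)
= 1386.23 * 846 / (0.629 * 1000)
= 1864.4683 MJ

1864.4683 MJ


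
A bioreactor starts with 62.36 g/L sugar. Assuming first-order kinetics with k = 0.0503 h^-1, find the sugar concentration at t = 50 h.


S = S0 * exp(-k * t)
S = 62.36 * exp(-0.0503 * 50)
S = 5.0426 g/L

5.0426 g/L


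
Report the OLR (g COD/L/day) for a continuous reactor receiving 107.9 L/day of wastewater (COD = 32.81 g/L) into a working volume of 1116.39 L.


OLR = Q * S / V
= 107.9 * 32.81 / 1116.39
= 3.1711 g/L/day

3.1711 g/L/day


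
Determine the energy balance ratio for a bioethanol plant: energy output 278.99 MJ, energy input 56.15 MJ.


EROI = E_out / E_in
= 278.99 / 56.15
= 4.9687

4.9687


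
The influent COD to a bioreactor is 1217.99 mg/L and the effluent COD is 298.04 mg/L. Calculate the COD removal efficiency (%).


eta = (COD_in - COD_out) / COD_in * 100
= (1217.99 - 298.04) / 1217.99 * 100
= 75.5302%

75.5302%


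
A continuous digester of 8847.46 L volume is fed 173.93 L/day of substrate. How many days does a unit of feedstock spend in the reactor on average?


HRT = V / Q
= 8847.46 / 173.93
= 50.8679 days

50.8679 days


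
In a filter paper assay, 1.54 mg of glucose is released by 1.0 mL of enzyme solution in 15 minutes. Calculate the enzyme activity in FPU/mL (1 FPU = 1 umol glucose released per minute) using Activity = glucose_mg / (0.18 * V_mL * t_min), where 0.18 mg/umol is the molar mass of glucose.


Activity = glucose_mg / (0.18 mg/umol * V_mL * t_min)
= 1.54 / (0.18 * 1.0 * 15)
= 0.5704 FPU/mL

0.5704 FPU/mL


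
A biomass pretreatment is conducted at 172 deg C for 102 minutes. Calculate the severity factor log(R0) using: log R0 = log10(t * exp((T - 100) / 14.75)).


logR0 = log10(t * exp((T - 100) / 14.75))
= log10(102 * exp((172 - 100) / 14.75))
= 4.1285

4.1285


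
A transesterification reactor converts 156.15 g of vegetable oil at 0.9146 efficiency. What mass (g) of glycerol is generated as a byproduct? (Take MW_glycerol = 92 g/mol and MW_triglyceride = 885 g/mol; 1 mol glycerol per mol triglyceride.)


glycerol = oil * conv * (92/885)
= 156.15 * 0.9146 * 92 / 885
= 14.8463 g

14.8463 g


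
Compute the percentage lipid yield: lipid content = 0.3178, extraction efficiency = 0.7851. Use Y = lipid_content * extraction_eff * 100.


Y = lipid_content * extraction_eff * 100
= 0.3178 * 0.7851 * 100
= 24.9505%

24.9505%


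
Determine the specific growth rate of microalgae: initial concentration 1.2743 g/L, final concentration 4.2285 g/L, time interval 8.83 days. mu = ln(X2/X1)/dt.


mu = ln(X2/X1) / dt
= ln(4.2285/1.2743) / 8.83
= 0.1358 per day

0.1358 per day


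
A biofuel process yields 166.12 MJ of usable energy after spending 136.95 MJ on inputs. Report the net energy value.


NEV = E_out - E_in
= 166.12 - 136.95
= 29.1700 MJ

29.1700 MJ


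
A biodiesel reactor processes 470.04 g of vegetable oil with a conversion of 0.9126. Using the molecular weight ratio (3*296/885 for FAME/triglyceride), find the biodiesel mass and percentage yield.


m_FAME = oil * conv * (3 * 296 / 885) = oil * conv * (888/885)
= 470.04 * 0.9126 * 888 / 885
= 430.4126 g
Y = m_FAME / oil * 100 = conv * (888/885) * 100
= 0.9126 * 888 / 885 * 100
= 91.57%

430.4126 g FAME; Y = 91.57%


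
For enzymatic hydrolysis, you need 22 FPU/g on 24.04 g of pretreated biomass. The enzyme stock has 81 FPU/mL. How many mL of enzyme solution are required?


V = dosage * m_sub / activity
V = 22 * 24.04 / 81
V = 6.5294 mL

6.5294 mL


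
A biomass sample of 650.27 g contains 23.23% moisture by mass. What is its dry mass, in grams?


Wd = Ww * (1 - MC/100)
= 650.27 * (1 - 23.23/100)
= 499.2123 g

499.2123 g


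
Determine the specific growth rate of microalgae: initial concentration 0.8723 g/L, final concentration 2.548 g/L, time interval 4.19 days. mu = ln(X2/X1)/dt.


mu = ln(X2/X1) / dt
= ln(2.548/0.8723) / 4.19
= 0.2558 per day

0.2558 per day


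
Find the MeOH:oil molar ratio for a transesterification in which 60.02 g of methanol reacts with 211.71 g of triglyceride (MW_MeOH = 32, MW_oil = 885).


Molar ratio = n_MeOH / n_oil = (MeOH/32) / (oil/885) = (MeOH * 885) / (32 * oil)
= (60.02 * 885) / (32 * 211.71)
= 7.8406

7.8406


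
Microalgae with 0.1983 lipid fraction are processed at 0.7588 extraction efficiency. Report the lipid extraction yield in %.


Y = lipid_content * extraction_eff * 100
= 0.1983 * 0.7588 * 100
= 15.0470%

15.0470%


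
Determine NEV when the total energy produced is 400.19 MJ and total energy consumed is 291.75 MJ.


NEV = E_out - E_in
= 400.19 - 291.75
= 108.4400 MJ

108.4400 MJ


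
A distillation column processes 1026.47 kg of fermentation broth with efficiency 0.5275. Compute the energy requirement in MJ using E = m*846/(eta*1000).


E = m * 846 / (eta * 1000)
= 1026.47 * 846 / (0.5275 * 1000)
= 1646.2438 MJ

1646.2438 MJ


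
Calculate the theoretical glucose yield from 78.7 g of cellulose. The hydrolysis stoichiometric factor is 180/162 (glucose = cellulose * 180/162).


glucose = cellulose * 180/162
= 78.7 * 180/162
= 87.4444 g

87.4444 g


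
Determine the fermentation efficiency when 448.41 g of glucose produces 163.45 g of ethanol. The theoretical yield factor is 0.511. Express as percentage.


Fermentation efficiency = (actual / (0.511 * glucose)) * 100
= (163.45 / (0.511 * 448.41)) * 100
= 71.3327%

71.3327%


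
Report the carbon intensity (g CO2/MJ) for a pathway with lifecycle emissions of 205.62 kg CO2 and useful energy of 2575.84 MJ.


CI = CO2 * 1000 / E
= 205.62 * 1000 / 2575.84
= 79.8264 g CO2/MJ

79.8264 g CO2/MJ


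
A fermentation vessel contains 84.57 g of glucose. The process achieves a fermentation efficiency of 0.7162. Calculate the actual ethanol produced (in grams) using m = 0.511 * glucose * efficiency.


Actual ethanol: m = 0.511 * 84.57 * 0.7162
m = 30.9508 g

30.9508 g


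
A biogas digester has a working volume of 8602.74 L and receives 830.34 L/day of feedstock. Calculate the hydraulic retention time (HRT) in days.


HRT = V / Q
= 8602.74 / 830.34
= 10.3605 days

10.3605 days


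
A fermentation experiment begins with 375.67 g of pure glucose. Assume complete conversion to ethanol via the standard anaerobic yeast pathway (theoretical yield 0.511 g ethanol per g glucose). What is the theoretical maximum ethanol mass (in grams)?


Theoretical ethanol yield: m_EtOH = 0.511 * m_glucose
m_EtOH = 0.511 * 375.67 = 191.9674 g

191.9674 g


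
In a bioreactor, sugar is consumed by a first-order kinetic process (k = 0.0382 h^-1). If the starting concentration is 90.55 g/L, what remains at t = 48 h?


S = S0 * exp(-k * t)
S = 90.55 * exp(-0.0382 * 48)
S = 14.4733 g/L

14.4733 g/L


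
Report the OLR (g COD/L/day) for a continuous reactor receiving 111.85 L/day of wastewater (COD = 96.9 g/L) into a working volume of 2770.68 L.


OLR = Q * S / V
= 111.85 * 96.9 / 2770.68
= 3.9118 g/L/day

3.9118 g/L/day


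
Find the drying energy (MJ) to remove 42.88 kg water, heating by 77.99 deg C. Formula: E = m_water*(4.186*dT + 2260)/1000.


E = m_water * (4.186 * dT + 2260) / 1000
= 42.88 * (4.186 * 77.99 + 2260) / 1000
= 110.9077 MJ

110.9077 MJ


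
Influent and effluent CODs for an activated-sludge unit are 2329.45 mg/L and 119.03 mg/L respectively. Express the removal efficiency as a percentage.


eta = (COD_in - COD_out) / COD_in * 100
= (2329.45 - 119.03) / 2329.45 * 100
= 94.8902%

94.8902%


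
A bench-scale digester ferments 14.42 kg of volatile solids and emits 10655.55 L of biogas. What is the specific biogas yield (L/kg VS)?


Y = V / VS
= 10655.55 / 14.42
= 738.9424 L/kg VS

738.9424 L/kg VS


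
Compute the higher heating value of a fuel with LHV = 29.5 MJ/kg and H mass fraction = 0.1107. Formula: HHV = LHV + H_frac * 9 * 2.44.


HHV = LHV + H_frac * 9 * 2.44
= 29.5 + 0.1107 * 9 * 2.44
= 31.9310 MJ/kg

31.9310 MJ/kg


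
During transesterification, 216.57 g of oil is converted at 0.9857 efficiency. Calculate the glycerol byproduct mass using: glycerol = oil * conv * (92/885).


glycerol = oil * conv * (92/885)
= 216.57 * 0.9857 * 92 / 885
= 22.1915 g

22.1915 g


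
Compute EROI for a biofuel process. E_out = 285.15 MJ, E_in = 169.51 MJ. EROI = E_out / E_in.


EROI = E_out / E_in
= 285.15 / 169.51
= 1.6822

1.6822


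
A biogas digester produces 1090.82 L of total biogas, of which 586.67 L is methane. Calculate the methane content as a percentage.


CH4% = V_CH4 / V_total * 100
= 586.67 / 1090.82 * 100
= 53.7825%

53.7825%


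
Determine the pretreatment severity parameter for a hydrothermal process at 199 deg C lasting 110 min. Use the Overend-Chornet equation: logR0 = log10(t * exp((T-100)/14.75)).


logR0 = log10(t * exp((T - 100) / 14.75))
= log10(110 * exp((199 - 100) / 14.75))
= 4.9563

4.9563


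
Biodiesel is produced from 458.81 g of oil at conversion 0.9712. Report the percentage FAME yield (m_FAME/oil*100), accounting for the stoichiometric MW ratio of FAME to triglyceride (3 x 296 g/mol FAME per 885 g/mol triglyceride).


m_FAME = oil * conv * (3 * 296 / 885) = oil * conv * (888/885)
= 458.81 * 0.9712 * 888 / 885
= 447.1068 g
Y = m_FAME / oil * 100 = conv * (888/885) * 100
= 0.9712 * 888 / 885 * 100
= 97.45%

97.45%


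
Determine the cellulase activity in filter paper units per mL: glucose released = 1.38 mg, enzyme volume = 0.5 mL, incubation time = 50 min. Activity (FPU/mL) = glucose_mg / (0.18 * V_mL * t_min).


Activity = glucose_mg / (0.18 mg/umol * V_mL * t_min)
= 1.38 / (0.18 * 0.5 * 50)
= 0.3067 FPU/mL

0.3067 FPU/mL


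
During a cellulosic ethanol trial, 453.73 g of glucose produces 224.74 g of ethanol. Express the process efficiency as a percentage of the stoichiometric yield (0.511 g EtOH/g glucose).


Fermentation efficiency = (actual / (0.511 * glucose)) * 100
= (224.74 / (0.511 * 453.73)) * 100
= 96.9308%

96.9308%


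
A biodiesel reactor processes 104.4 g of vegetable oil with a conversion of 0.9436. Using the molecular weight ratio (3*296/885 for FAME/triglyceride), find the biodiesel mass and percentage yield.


m_FAME = oil * conv * (3 * 296 / 885) = oil * conv * (888/885)
= 104.4 * 0.9436 * 888 / 885
= 98.8458 g
Y = m_FAME / oil * 100 = conv * (888/885) * 100
= 0.9436 * 888 / 885 * 100
= 94.68%

98.8458 g FAME; Y = 94.68%


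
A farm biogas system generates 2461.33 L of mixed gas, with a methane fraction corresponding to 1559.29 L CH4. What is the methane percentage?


CH4% = V_CH4 / V_total * 100
= 1559.29 / 2461.33 * 100
= 63.3515%

63.3515%


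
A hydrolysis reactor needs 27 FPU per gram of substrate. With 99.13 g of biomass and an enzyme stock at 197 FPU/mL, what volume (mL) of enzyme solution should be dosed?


V = dosage * m_sub / activity
V = 27 * 99.13 / 197
V = 13.5863 mL

13.5863 mL


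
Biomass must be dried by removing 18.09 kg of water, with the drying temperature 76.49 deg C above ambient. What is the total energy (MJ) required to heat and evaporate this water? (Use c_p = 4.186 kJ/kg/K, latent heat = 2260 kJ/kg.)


E = m_water * (4.186 * dT + 2260) / 1000
= 18.09 * (4.186 * 76.49 + 2260) / 1000
= 46.6756 MJ

46.6756 MJ


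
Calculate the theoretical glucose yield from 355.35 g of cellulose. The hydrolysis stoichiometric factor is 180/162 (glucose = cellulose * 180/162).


glucose = cellulose * 180/162
= 355.35 * 180/162
= 394.8333 g

394.8333 g


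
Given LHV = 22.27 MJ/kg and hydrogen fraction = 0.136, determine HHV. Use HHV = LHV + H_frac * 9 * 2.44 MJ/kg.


HHV = LHV + H_frac * 9 * 2.44
= 22.27 + 0.136 * 9 * 2.44
= 25.2566 MJ/kg

25.2566 MJ/kg


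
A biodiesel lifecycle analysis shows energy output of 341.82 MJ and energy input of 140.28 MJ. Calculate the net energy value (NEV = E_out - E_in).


NEV = E_out - E_in
= 341.82 - 140.28
= 201.5400 MJ

201.5400 MJ


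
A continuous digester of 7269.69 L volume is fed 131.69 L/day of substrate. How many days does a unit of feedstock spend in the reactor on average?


HRT = V / Q
= 7269.69 / 131.69
= 55.2031 days

55.2031 days


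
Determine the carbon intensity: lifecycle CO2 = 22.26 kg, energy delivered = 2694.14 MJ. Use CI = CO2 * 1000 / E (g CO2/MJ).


CI = CO2 * 1000 / E
= 22.26 * 1000 / 2694.14
= 8.2624 g CO2/MJ

8.2624 g CO2/MJ


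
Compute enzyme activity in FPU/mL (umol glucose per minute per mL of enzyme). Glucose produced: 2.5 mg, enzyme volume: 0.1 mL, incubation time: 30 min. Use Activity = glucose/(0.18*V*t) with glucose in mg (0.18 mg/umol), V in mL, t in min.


Activity = glucose_mg / (0.18 mg/umol * V_mL * t_min)
= 2.5 / (0.18 * 0.1 * 30)
= 4.6296 FPU/mL

4.6296 FPU/mL


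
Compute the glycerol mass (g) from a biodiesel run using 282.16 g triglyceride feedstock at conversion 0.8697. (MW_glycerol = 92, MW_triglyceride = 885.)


glycerol = oil * conv * (92/885)
= 282.16 * 0.8697 * 92 / 885
= 25.5099 g

25.5099 g


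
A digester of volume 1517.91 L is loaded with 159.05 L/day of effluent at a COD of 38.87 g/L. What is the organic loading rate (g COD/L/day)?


OLR = Q * S / V
= 159.05 * 38.87 / 1517.91
= 4.0729 g/L/day

4.0729 g/L/day


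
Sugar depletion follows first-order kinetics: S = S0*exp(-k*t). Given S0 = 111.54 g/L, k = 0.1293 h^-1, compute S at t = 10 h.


S = S0 * exp(-k * t)
S = 111.54 * exp(-0.1293 * 10)
S = 30.6117 g/L

30.6117 g/L


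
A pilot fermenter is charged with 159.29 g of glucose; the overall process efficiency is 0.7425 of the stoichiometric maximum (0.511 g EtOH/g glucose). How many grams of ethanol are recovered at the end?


Actual ethanol: m = 0.511 * 159.29 * 0.7425
m = 60.4374 g

60.4374 g


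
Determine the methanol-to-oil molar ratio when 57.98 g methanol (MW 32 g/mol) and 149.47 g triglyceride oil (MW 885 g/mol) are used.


Molar ratio = n_MeOH / n_oil = (MeOH/32) / (oil/885) = (MeOH * 885) / (32 * oil)
= (57.98 * 885) / (32 * 149.47)
= 10.7280

10.7280


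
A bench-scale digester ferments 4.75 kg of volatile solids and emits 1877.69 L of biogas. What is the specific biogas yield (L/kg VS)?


Y = V / VS
= 1877.69 / 4.75
= 395.3032 L/kg VS

395.3032 L/kg VS


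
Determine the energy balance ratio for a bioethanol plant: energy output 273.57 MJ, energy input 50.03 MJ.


EROI = E_out / E_in
= 273.57 / 50.03
= 5.4681

5.4681


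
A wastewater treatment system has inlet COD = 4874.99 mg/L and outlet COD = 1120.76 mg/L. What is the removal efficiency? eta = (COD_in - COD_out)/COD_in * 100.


eta = (COD_in - COD_out) / COD_in * 100
= (4874.99 - 1120.76) / 4874.99 * 100
= 77.0100%

77.0100%


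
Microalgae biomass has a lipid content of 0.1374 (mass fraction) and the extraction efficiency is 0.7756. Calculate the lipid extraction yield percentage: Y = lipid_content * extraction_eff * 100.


Y = lipid_content * extraction_eff * 100
= 0.1374 * 0.7756 * 100
= 10.6567%

10.6567%


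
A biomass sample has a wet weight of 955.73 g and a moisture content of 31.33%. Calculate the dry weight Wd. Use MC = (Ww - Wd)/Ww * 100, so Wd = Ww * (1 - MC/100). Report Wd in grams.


Wd = Ww * (1 - MC/100)
= 955.73 * (1 - 31.33/100)
= 656.2998 g

656.2998 g


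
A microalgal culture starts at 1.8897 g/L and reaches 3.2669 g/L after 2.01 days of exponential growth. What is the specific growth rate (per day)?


mu = ln(X2/X1) / dt
= ln(3.2669/1.8897) / 2.01
= 0.2723 per day

0.2723 per day


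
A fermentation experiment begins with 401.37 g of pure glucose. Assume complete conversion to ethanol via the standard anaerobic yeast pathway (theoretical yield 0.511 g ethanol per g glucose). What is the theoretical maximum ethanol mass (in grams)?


Theoretical ethanol yield: m_EtOH = 0.511 * m_glucose
m_EtOH = 0.511 * 401.37 = 205.1001 g

205.1001 g


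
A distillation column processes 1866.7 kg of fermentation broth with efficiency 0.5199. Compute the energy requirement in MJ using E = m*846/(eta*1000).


E = m * 846 / (eta * 1000)
= 1866.7 * 846 / (0.5199 * 1000)
= 3037.5615 MJ

3037.5615 MJ


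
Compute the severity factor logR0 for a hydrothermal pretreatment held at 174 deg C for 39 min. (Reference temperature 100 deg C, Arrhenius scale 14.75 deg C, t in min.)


logR0 = log10(t * exp((T - 100) / 14.75))
= log10(39 * exp((174 - 100) / 14.75))
= 3.7699

3.7699


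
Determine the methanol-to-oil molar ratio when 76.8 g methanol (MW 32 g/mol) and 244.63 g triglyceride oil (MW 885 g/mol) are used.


Molar ratio = n_MeOH / n_oil = (MeOH/32) / (oil/885) = (MeOH * 885) / (32 * oil)
= (76.8 * 885) / (32 * 244.63)
= 8.6825

8.6825


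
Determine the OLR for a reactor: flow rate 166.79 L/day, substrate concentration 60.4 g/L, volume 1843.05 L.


OLR = Q * S / V
= 166.79 * 60.4 / 1843.05
= 5.4660 g/L/day

5.4660 g/L/day


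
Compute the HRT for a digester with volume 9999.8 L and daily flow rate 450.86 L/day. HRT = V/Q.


HRT = V / Q
= 9999.8 / 450.86
= 22.1794 days

22.1794 days


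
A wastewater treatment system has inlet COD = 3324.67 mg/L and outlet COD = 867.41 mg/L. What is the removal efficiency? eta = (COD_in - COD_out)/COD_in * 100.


eta = (COD_in - COD_out) / COD_in * 100
= (3324.67 - 867.41) / 3324.67 * 100
= 73.9099%

73.9099%


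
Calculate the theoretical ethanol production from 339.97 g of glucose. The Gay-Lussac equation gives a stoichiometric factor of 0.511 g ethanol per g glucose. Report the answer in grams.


Theoretical ethanol yield: m_EtOH = 0.511 * m_glucose
m_EtOH = 0.511 * 339.97 = 173.7247 g

173.7247 g


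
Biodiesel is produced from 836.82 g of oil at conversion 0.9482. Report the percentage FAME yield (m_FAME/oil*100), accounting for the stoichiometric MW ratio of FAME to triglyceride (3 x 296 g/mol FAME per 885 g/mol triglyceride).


m_FAME = oil * conv * (3 * 296 / 885) = oil * conv * (888/885)
= 836.82 * 0.9482 * 888 / 885
= 796.1625 g
Y = m_FAME / oil * 100 = conv * (888/885) * 100
= 0.9482 * 888 / 885 * 100
= 95.14%

95.14%


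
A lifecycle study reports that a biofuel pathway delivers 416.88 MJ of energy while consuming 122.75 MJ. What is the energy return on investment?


EROI = E_out / E_in
= 416.88 / 122.75
= 3.3962

3.3962


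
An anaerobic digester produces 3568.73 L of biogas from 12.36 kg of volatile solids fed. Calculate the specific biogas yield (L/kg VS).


Y = V / VS
= 3568.73 / 12.36
= 288.7322 L/kg VS

288.7322 L/kg VS


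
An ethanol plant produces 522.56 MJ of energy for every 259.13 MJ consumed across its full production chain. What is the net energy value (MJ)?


NEV = E_out - E_in
= 522.56 - 259.13
= 263.4300 MJ

263.4300 MJ


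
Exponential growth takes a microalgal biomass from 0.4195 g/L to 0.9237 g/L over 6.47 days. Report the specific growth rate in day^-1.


mu = ln(X2/X1) / dt
= ln(0.9237/0.4195) / 6.47
= 0.1220 per day

0.1220 per day
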